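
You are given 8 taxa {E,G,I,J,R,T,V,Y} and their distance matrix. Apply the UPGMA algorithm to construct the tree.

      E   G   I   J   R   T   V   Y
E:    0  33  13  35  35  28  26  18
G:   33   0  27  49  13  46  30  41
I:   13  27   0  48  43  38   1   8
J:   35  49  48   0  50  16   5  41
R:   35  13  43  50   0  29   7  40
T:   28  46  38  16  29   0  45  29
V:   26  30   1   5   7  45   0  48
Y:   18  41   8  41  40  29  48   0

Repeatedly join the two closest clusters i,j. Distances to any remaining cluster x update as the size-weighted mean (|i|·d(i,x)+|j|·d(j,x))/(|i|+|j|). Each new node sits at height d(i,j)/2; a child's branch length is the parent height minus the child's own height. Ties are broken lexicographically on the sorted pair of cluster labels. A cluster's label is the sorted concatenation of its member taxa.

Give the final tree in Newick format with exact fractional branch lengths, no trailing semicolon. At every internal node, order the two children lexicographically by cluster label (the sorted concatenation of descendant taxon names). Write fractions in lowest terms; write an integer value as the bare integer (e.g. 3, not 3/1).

1. join I+V (d=1) ⇒ IV; edges |I|=1/2, |V|=1/2
  updated: d(E,IV)=39/2, d(G,IV)=57/2, d(IV,J)=53/2, d(IV,R)=25, d(IV,T)=83/2, d(IV,Y)=28
2. join G+R (d=13) ⇒ GR; edges |G|=13/2, |R|=13/2
  updated: d(E,GR)=34, d(GR,IV)=107/4, d(GR,J)=99/2, d(GR,T)=75/2, d(GR,Y)=81/2
3. join J+T (d=16) ⇒ JT; edges |J|=8, |T|=8
  updated: d(E,JT)=63/2, d(GR,JT)=87/2, d(IV,JT)=34, d(JT,Y)=35
4. join E+Y (d=18) ⇒ EY; edges |E|=9, |Y|=9
  updated: d(EY,GR)=149/4, d(EY,IV)=95/4, d(EY,JT)=133/4
5. join EY+IV (d=95/4) ⇒ EIVY; edges |EY|=23/8, |IV|=91/8
  updated: d(EIVY,GR)=32, d(EIVY,JT)=269/8
6. join EIVY+GR (d=32) ⇒ EGIRVY; edges |EIVY|=33/8, |GR|=19/2
  updated: d(EGIRVY,JT)=443/12
7. join EGIRVY+JT (d=443/12) ⇒ EGIJRTVY; edges |EGIRVY|=59/24, |JT|=251/24
final tree: ((((E:9,Y:9):23/8,(I:1/2,V:1/2):91/8):33/8,(G:13/2,R:13/2):19/2):59/24,(J:8,T:8):251/24)
total length: 2131/24

((((E:9,Y:9):23/8,(I:1/2,V:1/2):91/8):33/8,(G:13/2,R:13/2):19/2):59/24,(J:8,T:8):251/24)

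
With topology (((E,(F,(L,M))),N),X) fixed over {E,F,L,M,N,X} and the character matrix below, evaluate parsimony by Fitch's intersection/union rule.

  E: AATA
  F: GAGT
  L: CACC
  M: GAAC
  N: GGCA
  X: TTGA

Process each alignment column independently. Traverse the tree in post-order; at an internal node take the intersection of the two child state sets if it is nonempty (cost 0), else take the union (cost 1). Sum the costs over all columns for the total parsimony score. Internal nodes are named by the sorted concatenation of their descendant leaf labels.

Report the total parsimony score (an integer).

11

site 0, node LM: L={C} ∪ M={G} → {C,G} (+1)
site 0, node FLM: F={G} ∩ LM={C,G} → {G} (+0)
site 0, node EFLM: E={A} ∪ FLM={G} → {A,G} (+1)
site 0, node EFLMN: EFLM={A,G} ∩ N={G} → {G} (+0)
site 0, node EFLMNX: EFLMN={G} ∪ X={T} → {G,T} (+1)
site 1, node LM: L={A} ∩ M={A} → {A} (+0)
site 1, node FLM: F={A} ∩ LM={A} → {A} (+0)
site 1, node EFLM: E={A} ∩ FLM={A} → {A} (+0)
site 1, node EFLMN: EFLM={A} ∪ N={G} → {A,G} (+1)
site 1, node EFLMNX: EFLMN={A,G} ∪ X={T} → {A,G,T} (+1)
site 2, node LM: L={C} ∪ M={A} → {A,C} (+1)
site 2, node FLM: F={G} ∪ LM={A,C} → {A,C,G} (+1)
site 2, node EFLM: E={T} ∪ FLM={A,C,G} → {A,C,G,T} (+1)
site 2, node EFLMN: EFLM={A,C,G,T} ∩ N={C} → {C} (+0)
site 2, node EFLMNX: EFLMN={C} ∪ X={G} → {C,G} (+1)
site 3, node LM: L={C} ∩ M={C} → {C} (+0)
site 3, node FLM: F={T} ∪ LM={C} → {C,T} (+1)
site 3, node EFLM: E={A} ∪ FLM={C,T} → {A,C,T} (+1)
site 3, node EFLMN: EFLM={A,C,T} ∩ N={A} → {A} (+0)
site 3, node EFLMNX: EFLMN={A} ∩ X={A} → {A} (+0)
per-site changes: [3, 2, 4, 2]; total = 11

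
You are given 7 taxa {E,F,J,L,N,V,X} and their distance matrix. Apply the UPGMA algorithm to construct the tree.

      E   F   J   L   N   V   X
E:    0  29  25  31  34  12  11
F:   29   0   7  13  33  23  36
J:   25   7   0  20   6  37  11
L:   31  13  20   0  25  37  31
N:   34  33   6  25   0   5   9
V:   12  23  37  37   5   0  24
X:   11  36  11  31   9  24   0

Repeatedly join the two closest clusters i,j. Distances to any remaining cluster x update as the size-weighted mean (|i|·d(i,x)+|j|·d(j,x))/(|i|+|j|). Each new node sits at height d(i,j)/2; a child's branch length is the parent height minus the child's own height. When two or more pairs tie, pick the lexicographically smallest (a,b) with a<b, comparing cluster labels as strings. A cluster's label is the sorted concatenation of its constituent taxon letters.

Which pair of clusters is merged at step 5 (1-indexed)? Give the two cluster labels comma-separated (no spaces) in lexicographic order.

1. join N+V (d=5) ⇒ NV; edges |N|=5/2, |V|=5/2
  updated: d(E,NV)=23, d(F,NV)=28, d(J,NV)=43/2, d(L,NV)=31, d(NV,X)=33/2
2. join F+J (d=7) ⇒ FJ; edges |F|=7/2, |J|=7/2
  updated: d(E,FJ)=27, d(FJ,L)=33/2, d(FJ,NV)=99/4, d(FJ,X)=47/2
3. join E+X (d=11) ⇒ EX; edges |E|=11/2, |X|=11/2
  updated: d(EX,FJ)=101/4, d(EX,L)=31, d(EX,NV)=79/4
4. join FJ+L (d=33/2) ⇒ FJL; edges |FJ|=19/4, |L|=33/4
  updated: d(EX,FJL)=163/6, d(FJL,NV)=161/6
5. join EX+NV (d=79/4) ⇒ ENVX; edges |EX|=35/8, |NV|=59/8
  updated: d(ENVX,FJL)=27
6. join ENVX+FJL (d=27) ⇒ EFJLNVX; edges |ENVX|=29/8, |FJL|=21/4
final tree: (((E:11/2,X:11/2):35/8,(N:5/2,V:5/2):59/8):29/8,((F:7/2,J:7/2):19/4,L:33/4):21/4)
total length: 453/8

EX,NV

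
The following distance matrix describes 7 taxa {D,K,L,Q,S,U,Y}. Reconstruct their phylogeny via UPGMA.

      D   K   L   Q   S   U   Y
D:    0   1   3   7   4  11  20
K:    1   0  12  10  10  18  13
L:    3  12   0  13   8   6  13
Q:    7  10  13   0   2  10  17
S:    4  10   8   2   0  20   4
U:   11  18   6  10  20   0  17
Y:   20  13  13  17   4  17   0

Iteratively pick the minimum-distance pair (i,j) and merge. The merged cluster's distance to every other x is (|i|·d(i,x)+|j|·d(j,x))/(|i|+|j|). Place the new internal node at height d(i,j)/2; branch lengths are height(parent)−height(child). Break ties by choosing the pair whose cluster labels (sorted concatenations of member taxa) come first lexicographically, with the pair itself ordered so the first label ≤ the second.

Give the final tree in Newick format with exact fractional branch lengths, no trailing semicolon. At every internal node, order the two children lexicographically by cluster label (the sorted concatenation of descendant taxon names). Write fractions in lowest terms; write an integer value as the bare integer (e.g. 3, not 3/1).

((((D:1/2,K:1/2):27/8,(Q:1,S:1):23/8):33/16,(L:3,U:3):47/16):17/16,Y:7)

iteration 1: select D,K (d=1); attach at lengths (1/2, 1/2); label the merged cluster DK
  updated: d(DK,L)=15/2, d(DK,Q)=17/2, d(DK,S)=7, d(DK,U)=29/2, d(DK,Y)=33/2
iteration 2: select Q,S (d=2); attach at lengths (1, 1); label the merged cluster QS
  updated: d(DK,QS)=31/4, d(L,QS)=21/2, d(QS,U)=15, d(QS,Y)=21/2
iteration 3: select L,U (d=6); attach at lengths (3, 3); label the merged cluster LU
  updated: d(DK,LU)=11, d(LU,QS)=51/4, d(LU,Y)=15
iteration 4: select DK,QS (d=31/4); attach at lengths (27/8, 23/8); label the merged cluster DKQS
  updated: d(DKQS,LU)=95/8, d(DKQS,Y)=27/2
iteration 5: select DKQS,LU (d=95/8); attach at lengths (33/16, 47/16); label the merged cluster DKLQSU
  updated: d(DKLQSU,Y)=14
iteration 6: select DKLQSU,Y (d=14); attach at lengths (17/16, 7); label the merged cluster DKLQSUY
final tree: ((((D:1/2,K:1/2):27/8,(Q:1,S:1):23/8):33/16,(L:3,U:3):47/16):17/16,Y:7)
total length: 453/16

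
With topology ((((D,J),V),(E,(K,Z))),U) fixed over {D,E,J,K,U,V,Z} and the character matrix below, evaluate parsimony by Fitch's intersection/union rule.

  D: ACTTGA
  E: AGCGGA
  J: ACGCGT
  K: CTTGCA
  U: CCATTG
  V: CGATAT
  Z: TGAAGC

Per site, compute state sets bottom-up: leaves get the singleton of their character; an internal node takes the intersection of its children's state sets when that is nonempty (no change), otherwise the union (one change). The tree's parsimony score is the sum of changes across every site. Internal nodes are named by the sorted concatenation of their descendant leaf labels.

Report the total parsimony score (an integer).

site 0, node DJ: D={A} ∩ J={A} → {A} (+0)
site 0, node DJV: DJ={A} ∪ V={C} → {A,C} (+1)
site 0, node KZ: K={C} ∪ Z={T} → {C,T} (+1)
site 0, node EKZ: E={A} ∪ KZ={C,T} → {A,C,T} (+1)
site 0, node DEJKVZ: DJV={A,C} ∩ EKZ={A,C,T} → {A,C} (+0)
site 0, node DEJKUVZ: DEJKVZ={A,C} ∩ U={C} → {C} (+0)
site 1, node DJ: D={C} ∩ J={C} → {C} (+0)
site 1, node DJV: DJ={C} ∪ V={G} → {C,G} (+1)
site 1, node KZ: K={T} ∪ Z={G} → {G,T} (+1)
site 1, node EKZ: E={G} ∩ KZ={G,T} → {G} (+0)
site 1, node DEJKVZ: DJV={C,G} ∩ EKZ={G} → {G} (+0)
site 1, node DEJKUVZ: DEJKVZ={G} ∪ U={C} → {C,G} (+1)
site 2, node DJ: D={T} ∪ J={G} → {G,T} (+1)
site 2, node DJV: DJ={G,T} ∪ V={A} → {A,G,T} (+1)
site 2, node KZ: K={T} ∪ Z={A} → {A,T} (+1)
site 2, node EKZ: E={C} ∪ KZ={A,T} → {A,C,T} (+1)
site 2, node DEJKVZ: DJV={A,G,T} ∩ EKZ={A,C,T} → {A,T} (+0)
site 2, node DEJKUVZ: DEJKVZ={A,T} ∩ U={A} → {A} (+0)
site 3, node DJ: D={T} ∪ J={C} → {C,T} (+1)
site 3, node DJV: DJ={C,T} ∩ V={T} → {T} (+0)
site 3, node KZ: K={G} ∪ Z={A} → {A,G} (+1)
site 3, node EKZ: E={G} ∩ KZ={A,G} → {G} (+0)
site 3, node DEJKVZ: DJV={T} ∪ EKZ={G} → {G,T} (+1)
site 3, node DEJKUVZ: DEJKVZ={G,T} ∩ U={T} → {T} (+0)
site 4, node DJ: D={G} ∩ J={G} → {G} (+0)
site 4, node DJV: DJ={G} ∪ V={A} → {A,G} (+1)
site 4, node KZ: K={C} ∪ Z={G} → {C,G} (+1)
site 4, node EKZ: E={G} ∩ KZ={C,G} → {G} (+0)
site 4, node DEJKVZ: DJV={A,G} ∩ EKZ={G} → {G} (+0)
site 4, node DEJKUVZ: DEJKVZ={G} ∪ U={T} → {G,T} (+1)
site 5, node DJ: D={A} ∪ J={T} → {A,T} (+1)
site 5, node DJV: DJ={A,T} ∩ V={T} → {T} (+0)
site 5, node KZ: K={A} ∪ Z={C} → {A,C} (+1)
site 5, node EKZ: E={A} ∩ KZ={A,C} → {A} (+0)
site 5, node DEJKVZ: DJV={T} ∪ EKZ={A} → {A,T} (+1)
site 5, node DEJKUVZ: DEJKVZ={A,T} ∪ U={G} → {A,G,T} (+1)
per-site changes: [3, 3, 4, 3, 3, 4]; total = 20

20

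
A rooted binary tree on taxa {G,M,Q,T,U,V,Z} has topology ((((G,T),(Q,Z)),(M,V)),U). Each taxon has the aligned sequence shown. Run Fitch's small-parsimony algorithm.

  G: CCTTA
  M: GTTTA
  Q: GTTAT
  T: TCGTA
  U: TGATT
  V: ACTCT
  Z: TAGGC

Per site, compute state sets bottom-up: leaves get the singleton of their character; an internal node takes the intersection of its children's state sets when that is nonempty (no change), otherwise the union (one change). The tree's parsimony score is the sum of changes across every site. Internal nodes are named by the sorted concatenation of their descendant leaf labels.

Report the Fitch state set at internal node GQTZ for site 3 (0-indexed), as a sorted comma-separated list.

GT@0: {C} ∪ {T} = {C,T} (union, +1)
QZ@0: {G} ∪ {T} = {G,T} (union, +1)
GQTZ@0: {C,T} ∩ {G,T} = {T} (intersection, +0)
MV@0: {G} ∪ {A} = {A,G} (union, +1)
GMQTVZ@0: {T} ∪ {A,G} = {A,G,T} (union, +1)
GMQTUVZ@0: {A,G,T} ∩ {T} = {T} (intersection, +0)
GT@1: {C} ∩ {C} = {C} (intersection, +0)
QZ@1: {T} ∪ {A} = {A,T} (union, +1)
GQTZ@1: {C} ∪ {A,T} = {A,C,T} (union, +1)
MV@1: {T} ∪ {C} = {C,T} (union, +1)
GMQTVZ@1: {A,C,T} ∩ {C,T} = {C,T} (intersection, +0)
GMQTUVZ@1: {C,T} ∪ {G} = {C,G,T} (union, +1)
GT@2: {T} ∪ {G} = {G,T} (union, +1)
QZ@2: {T} ∪ {G} = {G,T} (union, +1)
GQTZ@2: {G,T} ∩ {G,T} = {G,T} (intersection, +0)
MV@2: {T} ∩ {T} = {T} (intersection, +0)
GMQTVZ@2: {G,T} ∩ {T} = {T} (intersection, +0)
GMQTUVZ@2: {T} ∪ {A} = {A,T} (union, +1)
GT@3: {T} ∩ {T} = {T} (intersection, +0)
QZ@3: {A} ∪ {G} = {A,G} (union, +1)
GQTZ@3: {T} ∪ {A,G} = {A,G,T} (union, +1)
MV@3: {T} ∪ {C} = {C,T} (union, +1)
GMQTVZ@3: {A,G,T} ∩ {C,T} = {T} (intersection, +0)
GMQTUVZ@3: {T} ∩ {T} = {T} (intersection, +0)
GT@4: {A} ∩ {A} = {A} (intersection, +0)
QZ@4: {T} ∪ {C} = {C,T} (union, +1)
GQTZ@4: {A} ∪ {C,T} = {A,C,T} (union, +1)
MV@4: {A} ∪ {T} = {A,T} (union, +1)
GMQTVZ@4: {A,C,T} ∩ {A,T} = {A,T} (intersection, +0)
GMQTUVZ@4: {A,T} ∩ {T} = {T} (intersection, +0)
per-site changes: [4, 4, 3, 3, 3]; total = 17

A,G,T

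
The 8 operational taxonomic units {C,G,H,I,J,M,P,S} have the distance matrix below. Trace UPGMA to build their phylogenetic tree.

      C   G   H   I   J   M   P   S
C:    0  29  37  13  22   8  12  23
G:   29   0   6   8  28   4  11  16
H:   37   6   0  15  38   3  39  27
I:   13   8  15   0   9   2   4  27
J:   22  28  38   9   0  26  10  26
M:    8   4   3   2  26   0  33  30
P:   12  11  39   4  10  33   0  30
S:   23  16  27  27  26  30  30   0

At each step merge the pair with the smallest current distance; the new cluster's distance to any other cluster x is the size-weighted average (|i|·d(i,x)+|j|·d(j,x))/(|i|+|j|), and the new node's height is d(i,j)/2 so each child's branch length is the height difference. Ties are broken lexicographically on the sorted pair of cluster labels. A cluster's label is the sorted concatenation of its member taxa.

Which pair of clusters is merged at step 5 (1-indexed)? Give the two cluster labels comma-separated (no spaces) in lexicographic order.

iteration 1: select I,M (d=2); attach at lengths (1, 1); label the merged cluster IM
  updated: d(C,IM)=21/2, d(G,IM)=6, d(H,IM)=9, d(IM,J)=35/2, d(IM,P)=37/2, d(IM,S)=57/2
iteration 2: select G,H (d=6); attach at lengths (3, 3); label the merged cluster GH
  updated: d(C,GH)=33, d(GH,IM)=15/2, d(GH,J)=33, d(GH,P)=25, d(GH,S)=43/2
iteration 3: select GH,IM (d=15/2); attach at lengths (3/4, 11/4); label the merged cluster GHIM
  updated: d(C,GHIM)=87/4, d(GHIM,J)=101/4, d(GHIM,P)=87/4, d(GHIM,S)=25
iteration 4: select J,P (d=10); attach at lengths (5, 5); label the merged cluster JP
  updated: d(C,JP)=17, d(GHIM,JP)=47/2, d(JP,S)=28
iteration 5: select C,JP (d=17); attach at lengths (17/2, 7/2); label the merged cluster CJP
  updated: d(CJP,GHIM)=275/12, d(CJP,S)=79/3
iteration 6: select CJP,GHIM (d=275/12); attach at lengths (71/24, 185/24); label the merged cluster CGHIJMP
  updated: d(CGHIJMP,S)=179/7
iteration 7: select CGHIJMP,S (d=179/7); attach at lengths (223/168, 179/14); label the merged cluster CGHIJMPS
final tree: (((C:17/2,(J:5,P:5):7/2):71/24,((G:3,H:3):3/4,(I:1,M:1):11/4):185/24):223/168,S:179/14)
total length: 9791/168

C,JP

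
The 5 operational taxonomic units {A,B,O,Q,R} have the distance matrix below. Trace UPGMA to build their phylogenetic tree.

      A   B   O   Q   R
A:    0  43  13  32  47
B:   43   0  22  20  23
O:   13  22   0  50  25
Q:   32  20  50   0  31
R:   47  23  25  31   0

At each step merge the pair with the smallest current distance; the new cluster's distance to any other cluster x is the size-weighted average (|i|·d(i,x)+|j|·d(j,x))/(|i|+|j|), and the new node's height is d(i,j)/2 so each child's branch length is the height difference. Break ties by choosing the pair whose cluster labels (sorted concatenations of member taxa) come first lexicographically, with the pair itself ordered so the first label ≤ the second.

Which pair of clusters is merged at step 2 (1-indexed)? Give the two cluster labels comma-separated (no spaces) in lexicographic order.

step 1: merge (A,O) at d=13; branch lengths A→13/2, O→13/2; new cluster AO
  updated: d(AO,B)=65/2, d(AO,Q)=41, d(AO,R)=36
step 2: merge (B,Q) at d=20; branch lengths B→10, Q→10; new cluster BQ
  updated: d(AO,BQ)=147/4, d(BQ,R)=27
step 3: merge (BQ,R) at d=27; branch lengths BQ→7/2, R→27/2; new cluster BQR
  updated: d(AO,BQR)=73/2
step 4: merge (AO,BQR) at d=73/2; branch lengths AO→47/4, BQR→19/4; new cluster ABOQR
final tree: ((A:13/2,O:13/2):47/4,((B:10,Q:10):7/2,R:27/2):19/4)
total length: 133/2

B,Q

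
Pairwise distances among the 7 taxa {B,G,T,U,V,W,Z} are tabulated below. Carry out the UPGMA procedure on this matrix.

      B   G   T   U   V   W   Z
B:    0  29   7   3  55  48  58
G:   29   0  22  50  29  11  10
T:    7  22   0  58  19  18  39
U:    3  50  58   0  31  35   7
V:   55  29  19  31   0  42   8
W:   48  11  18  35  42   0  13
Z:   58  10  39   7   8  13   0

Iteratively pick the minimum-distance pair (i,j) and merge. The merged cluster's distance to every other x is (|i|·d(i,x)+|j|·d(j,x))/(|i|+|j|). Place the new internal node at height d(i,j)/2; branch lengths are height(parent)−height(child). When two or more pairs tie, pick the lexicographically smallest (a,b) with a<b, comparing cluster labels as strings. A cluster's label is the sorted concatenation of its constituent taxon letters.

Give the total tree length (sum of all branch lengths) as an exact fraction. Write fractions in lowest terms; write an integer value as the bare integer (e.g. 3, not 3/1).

1072/15

1. join B+U (d=3) ⇒ BU; edges |B|=3/2, |U|=3/2
  updated: d(BU,G)=79/2, d(BU,T)=65/2, d(BU,V)=43, d(BU,W)=83/2, d(BU,Z)=65/2
2. join V+Z (d=8) ⇒ VZ; edges |V|=4, |Z|=4
  updated: d(BU,VZ)=151/4, d(G,VZ)=39/2, d(T,VZ)=29, d(VZ,W)=55/2
3. join G+W (d=11) ⇒ GW; edges |G|=11/2, |W|=11/2
  updated: d(BU,GW)=81/2, d(GW,T)=20, d(GW,VZ)=47/2
4. join GW+T (d=20) ⇒ GTW; edges |GW|=9/2, |T|=10
  updated: d(BU,GTW)=227/6, d(GTW,VZ)=76/3
5. join GTW+VZ (d=76/3) ⇒ GTVWZ; edges |GTW|=8/3, |VZ|=26/3
  updated: d(BU,GTVWZ)=189/5
6. join BU+GTVWZ (d=189/5) ⇒ BGTUVWZ; edges |BU|=87/5, |GTVWZ|=187/30
final tree: ((B:3/2,U:3/2):87/5,(((G:11/2,W:11/2):9/2,T:10):8/3,(V:4,Z:4):26/3):187/30)
total length: 1072/15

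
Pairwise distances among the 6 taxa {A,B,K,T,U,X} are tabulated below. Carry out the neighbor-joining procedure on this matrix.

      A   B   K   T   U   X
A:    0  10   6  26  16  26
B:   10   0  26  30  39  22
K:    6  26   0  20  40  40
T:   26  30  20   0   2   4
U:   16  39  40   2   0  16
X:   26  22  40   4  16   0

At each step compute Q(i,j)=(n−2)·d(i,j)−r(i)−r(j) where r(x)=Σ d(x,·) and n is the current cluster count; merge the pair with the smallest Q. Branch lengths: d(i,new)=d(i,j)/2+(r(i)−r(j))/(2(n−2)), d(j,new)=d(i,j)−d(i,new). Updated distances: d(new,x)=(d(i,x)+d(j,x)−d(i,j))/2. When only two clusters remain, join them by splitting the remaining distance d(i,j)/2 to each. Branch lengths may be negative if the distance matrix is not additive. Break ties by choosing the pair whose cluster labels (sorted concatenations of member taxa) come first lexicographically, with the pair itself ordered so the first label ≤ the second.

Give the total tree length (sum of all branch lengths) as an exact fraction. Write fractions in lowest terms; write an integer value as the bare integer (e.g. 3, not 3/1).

iteration 1: select A,K (d=6, Q=-192); attach at lengths (-3, 9); label the merged cluster AK
  updated: d(AK,B)=15, d(AK,T)=20, d(AK,U)=25, d(AK,X)=30
iteration 2: select AK,B (d=15, Q=-151); attach at lengths (29/6, 61/6); label the merged cluster ABK
  updated: d(ABK,T)=35/2, d(ABK,U)=49/2, d(ABK,X)=37/2
iteration 3: select ABK,X (d=37/2, Q=-62); attach at lengths (59/4, 15/4); label the merged cluster ABKX
  updated: d(ABKX,T)=3/2, d(ABKX,U)=11
iteration 4: select ABKX,T (d=3/2, Q=-29/2); attach at lengths (21/4, -15/4); label the merged cluster ABKTX
  updated: d(ABKTX,U)=23/4
iteration 5: select ABKTX,U (d=23/4); attach at lengths (23/8, 23/8); label the merged cluster ABKTUX
final tree: (((((A:-3,K:9):29/6,B:61/6):59/4,X:15/4):21/4,T:-15/4):23/8,U:23/8)
total length: 187/4

187/4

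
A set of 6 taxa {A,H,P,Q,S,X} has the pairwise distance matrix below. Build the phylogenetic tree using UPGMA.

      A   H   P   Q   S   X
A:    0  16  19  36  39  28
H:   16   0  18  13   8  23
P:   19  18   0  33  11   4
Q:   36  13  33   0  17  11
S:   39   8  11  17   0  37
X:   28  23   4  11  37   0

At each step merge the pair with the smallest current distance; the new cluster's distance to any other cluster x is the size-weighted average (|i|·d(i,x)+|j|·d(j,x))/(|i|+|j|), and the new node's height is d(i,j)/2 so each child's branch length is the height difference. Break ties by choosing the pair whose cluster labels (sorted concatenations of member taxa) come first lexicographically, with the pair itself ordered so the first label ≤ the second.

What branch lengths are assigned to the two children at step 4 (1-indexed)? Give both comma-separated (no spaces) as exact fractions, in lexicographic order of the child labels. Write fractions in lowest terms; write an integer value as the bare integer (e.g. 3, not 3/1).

iteration 1: select P,X (d=4); attach at lengths (2, 2); label the merged cluster PX
  updated: d(A,PX)=47/2, d(H,PX)=41/2, d(PX,Q)=22, d(PX,S)=24
iteration 2: select H,S (d=8); attach at lengths (4, 4); label the merged cluster HS
  updated: d(A,HS)=55/2, d(HS,PX)=89/4, d(HS,Q)=15
iteration 3: select HS,Q (d=15); attach at lengths (7/2, 15/2); label the merged cluster HQS
  updated: d(A,HQS)=91/3, d(HQS,PX)=133/6
iteration 4: select HQS,PX (d=133/6); attach at lengths (43/12, 109/12); label the merged cluster HPQSX
  updated: d(A,HPQSX)=138/5
iteration 5: select A,HPQSX (d=138/5); attach at lengths (69/5, 163/60); label the merged cluster AHPQSX
final tree: (A:69/5,(((H:4,S:4):7/2,Q:15/2):43/12,(P:2,X:2):109/12):163/60)
total length: 3131/60

43/12,109/12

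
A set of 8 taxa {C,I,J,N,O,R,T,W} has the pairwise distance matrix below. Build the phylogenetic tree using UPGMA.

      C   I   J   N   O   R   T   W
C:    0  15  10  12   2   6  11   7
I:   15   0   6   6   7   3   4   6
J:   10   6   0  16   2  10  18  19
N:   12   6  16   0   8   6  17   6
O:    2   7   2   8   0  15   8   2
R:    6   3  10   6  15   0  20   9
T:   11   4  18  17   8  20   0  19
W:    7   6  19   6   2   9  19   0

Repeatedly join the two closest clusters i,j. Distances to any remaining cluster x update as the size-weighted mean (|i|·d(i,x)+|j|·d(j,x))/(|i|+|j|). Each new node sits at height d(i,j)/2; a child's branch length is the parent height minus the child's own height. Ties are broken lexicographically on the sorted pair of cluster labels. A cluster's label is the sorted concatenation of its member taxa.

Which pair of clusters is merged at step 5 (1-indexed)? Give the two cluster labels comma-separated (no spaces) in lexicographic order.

1. join C+O (d=2) ⇒ CO; edges |C|=1, |O|=1
  updated: d(CO,I)=11, d(CO,J)=6, d(CO,N)=10, d(CO,R)=21/2, d(CO,T)=19/2, d(CO,W)=9/2
2. join I+R (d=3) ⇒ IR; edges |I|=3/2, |R|=3/2
  updated: d(CO,IR)=43/4, d(IR,J)=8, d(IR,N)=6, d(IR,T)=12, d(IR,W)=15/2
3. join CO+W (d=9/2) ⇒ COW; edges |CO|=5/4, |W|=9/4
  updated: d(COW,IR)=29/3, d(COW,J)=31/3, d(COW,N)=26/3, d(COW,T)=38/3
4. join IR+N (d=6) ⇒ INR; edges |IR|=3/2, |N|=3
  updated: d(COW,INR)=28/3, d(INR,J)=32/3, d(INR,T)=41/3
5. join COW+INR (d=28/3) ⇒ CINORW; edges |COW|=29/12, |INR|=5/3
  updated: d(CINORW,J)=21/2, d(CINORW,T)=79/6
6. join CINORW+J (d=21/2) ⇒ CIJNORW; edges |CINORW|=7/12, |J|=21/4
  updated: d(CIJNORW,T)=97/7
7. join CIJNORW+T (d=97/7) ⇒ CIJNORTW; edges |CIJNORW|=47/28, |T|=97/14
final tree: (((((C:1,O:1):5/4,W:9/4):29/12,((I:3/2,R:3/2):3/2,N:3):5/3):7/12,J:21/4):47/28,T:97/14)
total length: 662/21

COW,INR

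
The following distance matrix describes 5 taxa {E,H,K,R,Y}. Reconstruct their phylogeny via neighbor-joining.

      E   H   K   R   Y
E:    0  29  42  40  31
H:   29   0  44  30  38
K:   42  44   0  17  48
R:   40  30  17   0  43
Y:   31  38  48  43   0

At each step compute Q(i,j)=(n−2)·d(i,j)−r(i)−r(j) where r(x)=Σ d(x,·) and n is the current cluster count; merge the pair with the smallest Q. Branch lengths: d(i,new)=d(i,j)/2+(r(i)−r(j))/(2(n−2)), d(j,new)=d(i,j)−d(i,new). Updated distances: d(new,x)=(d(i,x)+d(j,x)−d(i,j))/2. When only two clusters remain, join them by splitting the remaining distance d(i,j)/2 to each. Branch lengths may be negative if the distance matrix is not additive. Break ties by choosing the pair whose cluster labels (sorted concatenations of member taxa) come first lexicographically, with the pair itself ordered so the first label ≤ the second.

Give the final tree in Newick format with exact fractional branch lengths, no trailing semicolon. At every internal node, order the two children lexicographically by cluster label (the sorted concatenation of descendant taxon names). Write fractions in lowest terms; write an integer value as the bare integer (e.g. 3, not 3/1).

iteration 1: select K,R (d=17, Q=-230); attach at lengths (12, 5); label the merged cluster KR
  updated: d(E,KR)=65/2, d(H,KR)=57/2, d(KR,Y)=37
iteration 2: select E,Y (d=31, Q=-273/2); attach at lengths (97/8, 151/8); label the merged cluster EY
  updated: d(EY,H)=18, d(EY,KR)=77/4
iteration 3: select EY,H (d=18, Q=-263/4); attach at lengths (35/8, 109/8); label the merged cluster EHY
  updated: d(EHY,KR)=119/8
iteration 4: select EHY,KR (d=119/8); attach at lengths (119/16, 119/16); label the merged cluster EHKRY
final tree: (((E:97/8,Y:151/8):35/8,H:109/8):119/16,(K:12,R:5):119/16)
total length: 647/8

(((E:97/8,Y:151/8):35/8,H:109/8):119/16,(K:12,R:5):119/16)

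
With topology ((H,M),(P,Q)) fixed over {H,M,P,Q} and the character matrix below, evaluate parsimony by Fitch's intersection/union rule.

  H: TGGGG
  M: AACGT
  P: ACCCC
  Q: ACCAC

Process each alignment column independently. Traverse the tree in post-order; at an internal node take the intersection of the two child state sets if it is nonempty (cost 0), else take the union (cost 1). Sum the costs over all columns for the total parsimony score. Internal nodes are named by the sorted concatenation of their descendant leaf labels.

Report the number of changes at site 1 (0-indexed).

2

site 0, node HM: H={T} ∪ M={A} → {A,T} (+1)
site 0, node PQ: P={A} ∩ Q={A} → {A} (+0)
site 0, node HMPQ: HM={A,T} ∩ PQ={A} → {A} (+0)
site 1, node HM: H={G} ∪ M={A} → {A,G} (+1)
site 1, node PQ: P={C} ∩ Q={C} → {C} (+0)
site 1, node HMPQ: HM={A,G} ∪ PQ={C} → {A,C,G} (+1)
site 2, node HM: H={G} ∪ M={C} → {C,G} (+1)
site 2, node PQ: P={C} ∩ Q={C} → {C} (+0)
site 2, node HMPQ: HM={C,G} ∩ PQ={C} → {C} (+0)
site 3, node HM: H={G} ∩ M={G} → {G} (+0)
site 3, node PQ: P={C} ∪ Q={A} → {A,C} (+1)
site 3, node HMPQ: HM={G} ∪ PQ={A,C} → {A,C,G} (+1)
site 4, node HM: H={G} ∪ M={T} → {G,T} (+1)
site 4, node PQ: P={C} ∩ Q={C} → {C} (+0)
site 4, node HMPQ: HM={G,T} ∪ PQ={C} → {C,G,T} (+1)
per-site changes: [1, 2, 1, 2, 2]; total = 8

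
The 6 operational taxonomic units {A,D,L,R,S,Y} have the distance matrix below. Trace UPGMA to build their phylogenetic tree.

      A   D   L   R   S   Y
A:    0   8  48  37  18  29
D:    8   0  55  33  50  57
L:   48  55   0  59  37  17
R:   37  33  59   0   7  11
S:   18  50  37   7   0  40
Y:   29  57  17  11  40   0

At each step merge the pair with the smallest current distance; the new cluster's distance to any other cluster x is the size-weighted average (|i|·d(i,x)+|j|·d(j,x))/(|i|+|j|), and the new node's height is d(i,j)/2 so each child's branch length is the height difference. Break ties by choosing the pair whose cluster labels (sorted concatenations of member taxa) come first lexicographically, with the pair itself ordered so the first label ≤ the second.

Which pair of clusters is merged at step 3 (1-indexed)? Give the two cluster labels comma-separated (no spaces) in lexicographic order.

L,Y

iteration 1: select R,S (d=7); attach at lengths (7/2, 7/2); label the merged cluster RS
  updated: d(A,RS)=55/2, d(D,RS)=83/2, d(L,RS)=48, d(RS,Y)=51/2
iteration 2: select A,D (d=8); attach at lengths (4, 4); label the merged cluster AD
  updated: d(AD,L)=103/2, d(AD,RS)=69/2, d(AD,Y)=43
iteration 3: select L,Y (d=17); attach at lengths (17/2, 17/2); label the merged cluster LY
  updated: d(AD,LY)=189/4, d(LY,RS)=147/4
iteration 4: select AD,RS (d=69/2); attach at lengths (53/4, 55/4); label the merged cluster ADRS
  updated: d(ADRS,LY)=42
iteration 5: select ADRS,LY (d=42); attach at lengths (15/4, 25/2); label the merged cluster ADLRSY
final tree: (((A:4,D:4):53/4,(R:7/2,S:7/2):55/4):15/4,(L:17/2,Y:17/2):25/2)
total length: 301/4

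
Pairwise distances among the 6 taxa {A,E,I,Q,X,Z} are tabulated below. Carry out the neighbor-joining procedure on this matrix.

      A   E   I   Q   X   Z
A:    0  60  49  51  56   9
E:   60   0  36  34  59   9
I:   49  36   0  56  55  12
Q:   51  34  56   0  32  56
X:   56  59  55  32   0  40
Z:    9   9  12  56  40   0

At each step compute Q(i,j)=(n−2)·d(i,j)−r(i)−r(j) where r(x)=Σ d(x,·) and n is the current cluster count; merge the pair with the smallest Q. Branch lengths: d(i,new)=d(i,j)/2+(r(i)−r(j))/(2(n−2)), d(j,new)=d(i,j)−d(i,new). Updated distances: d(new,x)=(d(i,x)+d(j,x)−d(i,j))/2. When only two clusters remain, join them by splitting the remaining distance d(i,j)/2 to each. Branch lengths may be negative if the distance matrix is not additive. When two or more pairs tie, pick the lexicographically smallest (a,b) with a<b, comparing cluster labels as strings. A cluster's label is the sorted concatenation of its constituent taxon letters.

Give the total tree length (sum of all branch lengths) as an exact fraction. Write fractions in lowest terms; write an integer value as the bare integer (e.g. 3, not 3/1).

1651/16

step 1: merge (Q,X) at d=32, Q=-343; branch lengths Q→115/8, X→141/8; new cluster QX
  updated: d(A,QX)=75/2, d(E,QX)=61/2, d(I,QX)=79/2, d(QX,Z)=32
step 2: merge (A,Z) at d=9, Q=-381/2; branch lengths A→241/12, Z→-133/12; new cluster AZ
  updated: d(AZ,E)=30, d(AZ,I)=26, d(AZ,QX)=121/4
step 3: merge (AZ,I) at d=26, Q=-543/4; branch lengths AZ→147/16, I→269/16; new cluster AIZ
  updated: d(AIZ,E)=20, d(AIZ,QX)=175/8
step 4: merge (AIZ,E) at d=20, Q=-579/8; branch lengths AIZ→91/16, E→229/16; new cluster AEIZ
  updated: d(AEIZ,QX)=259/16
step 5: merge (AEIZ,QX) at d=259/16; branch lengths AEIZ→259/32, QX→259/32; new cluster AEIQXZ
final tree: ((((A:241/12,Z:-133/12):147/16,I:269/16):91/16,E:229/16):259/32,(Q:115/8,X:141/8):259/32)
total length: 1651/16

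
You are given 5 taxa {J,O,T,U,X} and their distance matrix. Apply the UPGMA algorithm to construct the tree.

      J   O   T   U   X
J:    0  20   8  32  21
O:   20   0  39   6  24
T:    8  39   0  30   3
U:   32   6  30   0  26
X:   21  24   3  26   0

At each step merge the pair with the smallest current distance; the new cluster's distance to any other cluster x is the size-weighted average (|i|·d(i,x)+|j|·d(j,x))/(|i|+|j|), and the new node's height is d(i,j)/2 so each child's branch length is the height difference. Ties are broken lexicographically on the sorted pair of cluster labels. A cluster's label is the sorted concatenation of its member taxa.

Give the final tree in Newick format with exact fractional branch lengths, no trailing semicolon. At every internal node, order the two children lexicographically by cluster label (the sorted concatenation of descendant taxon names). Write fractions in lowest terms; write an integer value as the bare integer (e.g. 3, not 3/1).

((J:29/4,(T:3/2,X:3/2):23/4):7,(O:3,U:3):45/4)

1. join T+X (d=3) ⇒ TX; edges |T|=3/2, |X|=3/2
  updated: d(J,TX)=29/2, d(O,TX)=63/2, d(TX,U)=28
2. join O+U (d=6) ⇒ OU; edges |O|=3, |U|=3
  updated: d(J,OU)=26, d(OU,TX)=119/4
3. join J+TX (d=29/2) ⇒ JTX; edges |J|=29/4, |TX|=23/4
  updated: d(JTX,OU)=57/2
4. join JTX+OU (d=57/2) ⇒ JOTUX; edges |JTX|=7, |OU|=45/4
final tree: ((J:29/4,(T:3/2,X:3/2):23/4):7,(O:3,U:3):45/4)
total length: 161/4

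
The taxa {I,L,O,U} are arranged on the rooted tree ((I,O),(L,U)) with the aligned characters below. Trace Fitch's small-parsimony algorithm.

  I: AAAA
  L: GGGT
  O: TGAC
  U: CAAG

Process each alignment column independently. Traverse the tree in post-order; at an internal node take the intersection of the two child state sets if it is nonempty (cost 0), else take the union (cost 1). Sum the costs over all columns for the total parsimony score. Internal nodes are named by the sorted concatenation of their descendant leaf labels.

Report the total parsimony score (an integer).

[col 0] IO: children I:{A}, O:{T} ∪→ {A,T}; cost 1
[col 0] LU: children L:{G}, U:{C} ∪→ {C,G}; cost 1
[col 0] ILOU: children IO:{A,T}, LU:{C,G} ∪→ {A,C,G,T}; cost 1
[col 1] IO: children I:{A}, O:{G} ∪→ {A,G}; cost 1
[col 1] LU: children L:{G}, U:{A} ∪→ {A,G}; cost 1
[col 1] ILOU: children IO:{A,G}, LU:{A,G} ∩→ {A,G}; cost 0
[col 2] IO: children I:{A}, O:{A} ∩→ {A}; cost 0
[col 2] LU: children L:{G}, U:{A} ∪→ {A,G}; cost 1
[col 2] ILOU: children IO:{A}, LU:{A,G} ∩→ {A}; cost 0
[col 3] IO: children I:{A}, O:{C} ∪→ {A,C}; cost 1
[col 3] LU: children L:{T}, U:{G} ∪→ {G,T}; cost 1
[col 3] ILOU: children IO:{A,C}, LU:{G,T} ∪→ {A,C,G,T}; cost 1
per-site changes: [3, 2, 1, 3]; total = 9

9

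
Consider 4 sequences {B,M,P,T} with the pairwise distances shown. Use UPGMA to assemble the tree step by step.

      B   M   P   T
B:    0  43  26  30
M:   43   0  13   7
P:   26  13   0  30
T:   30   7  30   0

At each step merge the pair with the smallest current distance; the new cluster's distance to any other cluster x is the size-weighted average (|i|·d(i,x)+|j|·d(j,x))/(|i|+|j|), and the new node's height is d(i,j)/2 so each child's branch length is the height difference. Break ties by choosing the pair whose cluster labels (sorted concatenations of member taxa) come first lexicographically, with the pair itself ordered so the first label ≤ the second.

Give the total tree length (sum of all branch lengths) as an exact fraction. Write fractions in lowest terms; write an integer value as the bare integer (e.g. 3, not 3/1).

189/4

1. join M+T (d=7) ⇒ MT; edges |M|=7/2, |T|=7/2
  updated: d(B,MT)=73/2, d(MT,P)=43/2
2. join MT+P (d=43/2) ⇒ MPT; edges |MT|=29/4, |P|=43/4
  updated: d(B,MPT)=33
3. join B+MPT (d=33) ⇒ BMPT; edges |B|=33/2, |MPT|=23/4
final tree: (B:33/2,((M:7/2,T:7/2):29/4,P:43/4):23/4)
total length: 189/4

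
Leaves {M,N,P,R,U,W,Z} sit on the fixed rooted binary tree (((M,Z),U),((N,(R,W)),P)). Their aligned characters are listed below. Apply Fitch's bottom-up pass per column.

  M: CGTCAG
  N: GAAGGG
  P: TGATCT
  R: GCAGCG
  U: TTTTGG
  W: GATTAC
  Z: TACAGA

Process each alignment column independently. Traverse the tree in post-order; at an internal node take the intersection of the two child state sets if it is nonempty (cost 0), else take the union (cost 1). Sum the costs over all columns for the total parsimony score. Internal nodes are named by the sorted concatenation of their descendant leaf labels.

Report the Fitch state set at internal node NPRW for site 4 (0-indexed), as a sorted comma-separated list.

C

MZ@0: {C} ∪ {T} = {C,T} (union, +1)
MUZ@0: {C,T} ∩ {T} = {T} (intersection, +0)
RW@0: {G} ∩ {G} = {G} (intersection, +0)
NRW@0: {G} ∩ {G} = {G} (intersection, +0)
NPRW@0: {G} ∪ {T} = {G,T} (union, +1)
MNPRUWZ@0: {T} ∩ {G,T} = {T} (intersection, +0)
MZ@1: {G} ∪ {A} = {A,G} (union, +1)
MUZ@1: {A,G} ∪ {T} = {A,G,T} (union, +1)
RW@1: {C} ∪ {A} = {A,C} (union, +1)
NRW@1: {A} ∩ {A,C} = {A} (intersection, +0)
NPRW@1: {A} ∪ {G} = {A,G} (union, +1)
MNPRUWZ@1: {A,G,T} ∩ {A,G} = {A,G} (intersection, +0)
MZ@2: {T} ∪ {C} = {C,T} (union, +1)
MUZ@2: {C,T} ∩ {T} = {T} (intersection, +0)
RW@2: {A} ∪ {T} = {A,T} (union, +1)
NRW@2: {A} ∩ {A,T} = {A} (intersection, +0)
NPRW@2: {A} ∩ {A} = {A} (intersection, +0)
MNPRUWZ@2: {T} ∪ {A} = {A,T} (union, +1)
MZ@3: {C} ∪ {A} = {A,C} (union, +1)
MUZ@3: {A,C} ∪ {T} = {A,C,T} (union, +1)
RW@3: {G} ∪ {T} = {G,T} (union, +1)
NRW@3: {G} ∩ {G,T} = {G} (intersection, +0)
NPRW@3: {G} ∪ {T} = {G,T} (union, +1)
MNPRUWZ@3: {A,C,T} ∩ {G,T} = {T} (intersection, +0)
MZ@4: {A} ∪ {G} = {A,G} (union, +1)
MUZ@4: {A,G} ∩ {G} = {G} (intersection, +0)
RW@4: {C} ∪ {A} = {A,C} (union, +1)
NRW@4: {G} ∪ {A,C} = {A,C,G} (union, +1)
NPRW@4: {A,C,G} ∩ {C} = {C} (intersection, +0)
MNPRUWZ@4: {G} ∪ {C} = {C,G} (union, +1)
MZ@5: {G} ∪ {A} = {A,G} (union, +1)
MUZ@5: {A,G} ∩ {G} = {G} (intersection, +0)
RW@5: {G} ∪ {C} = {C,G} (union, +1)
NRW@5: {G} ∩ {C,G} = {G} (intersection, +0)
NPRW@5: {G} ∪ {T} = {G,T} (union, +1)
MNPRUWZ@5: {G} ∩ {G,T} = {G} (intersection, +0)
per-site changes: [2, 4, 3, 4, 4, 3]; total = 20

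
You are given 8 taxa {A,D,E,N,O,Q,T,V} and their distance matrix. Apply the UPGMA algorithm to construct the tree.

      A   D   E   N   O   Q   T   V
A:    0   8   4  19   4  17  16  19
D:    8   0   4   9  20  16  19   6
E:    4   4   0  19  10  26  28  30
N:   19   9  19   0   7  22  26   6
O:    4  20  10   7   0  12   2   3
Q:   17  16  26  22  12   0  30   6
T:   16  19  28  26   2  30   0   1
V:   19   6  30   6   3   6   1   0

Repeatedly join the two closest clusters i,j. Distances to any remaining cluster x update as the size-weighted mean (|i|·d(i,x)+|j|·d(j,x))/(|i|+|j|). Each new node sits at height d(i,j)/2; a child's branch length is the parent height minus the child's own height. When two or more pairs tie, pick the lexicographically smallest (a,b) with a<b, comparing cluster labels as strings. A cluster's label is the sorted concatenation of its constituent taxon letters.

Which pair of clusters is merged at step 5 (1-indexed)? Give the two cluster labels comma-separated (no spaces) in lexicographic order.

N,OTV

1. join T+V (d=1) ⇒ TV; edges |T|=1/2, |V|=1/2
  updated: d(A,TV)=35/2, d(D,TV)=25/2, d(E,TV)=29, d(N,TV)=16, d(O,TV)=5/2, d(Q,TV)=18
2. join O+TV (d=5/2) ⇒ OTV; edges |O|=5/4, |TV|=3/4
  updated: d(A,OTV)=13, d(D,OTV)=15, d(E,OTV)=68/3, d(N,OTV)=13, d(OTV,Q)=16
3. join A+E (d=4) ⇒ AE; edges |A|=2, |E|=2
  updated: d(AE,D)=6, d(AE,N)=19, d(AE,OTV)=107/6, d(AE,Q)=43/2
4. join AE+D (d=6) ⇒ ADE; edges |AE|=1, |D|=3
  updated: d(ADE,N)=47/3, d(ADE,OTV)=152/9, d(ADE,Q)=59/3
5. join N+OTV (d=13) ⇒ NOTV; edges |N|=13/2, |OTV|=21/4
  updated: d(ADE,NOTV)=199/12, d(NOTV,Q)=35/2
6. join ADE+NOTV (d=199/12) ⇒ ADENOTV; edges |ADE|=127/24, |NOTV|=43/24
  updated: d(ADENOTV,Q)=129/7
7. join ADENOTV+Q (d=129/7) ⇒ ADENOQTV; edges |ADENOTV|=155/168, |Q|=129/14
final tree: ((((A:2,E:2):1,D:3):127/24,(N:13/2,(O:5/4,(T:1/2,V:1/2):3/4):21/4):43/24):155/168,Q:129/14)
total length: 6715/168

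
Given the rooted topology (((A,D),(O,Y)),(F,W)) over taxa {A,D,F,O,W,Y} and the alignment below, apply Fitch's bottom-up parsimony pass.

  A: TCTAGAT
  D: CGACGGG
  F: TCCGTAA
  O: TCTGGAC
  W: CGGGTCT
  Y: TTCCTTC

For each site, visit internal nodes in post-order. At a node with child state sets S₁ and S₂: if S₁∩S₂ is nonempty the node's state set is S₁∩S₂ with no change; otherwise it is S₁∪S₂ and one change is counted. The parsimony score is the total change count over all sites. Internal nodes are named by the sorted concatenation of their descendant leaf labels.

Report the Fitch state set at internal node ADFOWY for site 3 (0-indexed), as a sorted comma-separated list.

[col 0] AD: children A:{T}, D:{C} ∪→ {C,T}; cost 1
[col 0] OY: children O:{T}, Y:{T} ∩→ {T}; cost 0
[col 0] ADOY: children AD:{C,T}, OY:{T} ∩→ {T}; cost 0
[col 0] FW: children F:{T}, W:{C} ∪→ {C,T}; cost 1
[col 0] ADFOWY: children ADOY:{T}, FW:{C,T} ∩→ {T}; cost 0
[col 1] AD: children A:{C}, D:{G} ∪→ {C,G}; cost 1
[col 1] OY: children O:{C}, Y:{T} ∪→ {C,T}; cost 1
[col 1] ADOY: children AD:{C,G}, OY:{C,T} ∩→ {C}; cost 0
[col 1] FW: children F:{C}, W:{G} ∪→ {C,G}; cost 1
[col 1] ADFOWY: children ADOY:{C}, FW:{C,G} ∩→ {C}; cost 0
[col 2] AD: children A:{T}, D:{A} ∪→ {A,T}; cost 1
[col 2] OY: children O:{T}, Y:{C} ∪→ {C,T}; cost 1
[col 2] ADOY: children AD:{A,T}, OY:{C,T} ∩→ {T}; cost 0
[col 2] FW: children F:{C}, W:{G} ∪→ {C,G}; cost 1
[col 2] ADFOWY: children ADOY:{T}, FW:{C,G} ∪→ {C,G,T}; cost 1
[col 3] AD: children A:{A}, D:{C} ∪→ {A,C}; cost 1
[col 3] OY: children O:{G}, Y:{C} ∪→ {C,G}; cost 1
[col 3] ADOY: children AD:{A,C}, OY:{C,G} ∩→ {C}; cost 0
[col 3] FW: children F:{G}, W:{G} ∩→ {G}; cost 0
[col 3] ADFOWY: children ADOY:{C}, FW:{G} ∪→ {C,G}; cost 1
[col 4] AD: children A:{G}, D:{G} ∩→ {G}; cost 0
[col 4] OY: children O:{G}, Y:{T} ∪→ {G,T}; cost 1
[col 4] ADOY: children AD:{G}, OY:{G,T} ∩→ {G}; cost 0
[col 4] FW: children F:{T}, W:{T} ∩→ {T}; cost 0
[col 4] ADFOWY: children ADOY:{G}, FW:{T} ∪→ {G,T}; cost 1
[col 5] AD: children A:{A}, D:{G} ∪→ {A,G}; cost 1
[col 5] OY: children O:{A}, Y:{T} ∪→ {A,T}; cost 1
[col 5] ADOY: children AD:{A,G}, OY:{A,T} ∩→ {A}; cost 0
[col 5] FW: children F:{A}, W:{C} ∪→ {A,C}; cost 1
[col 5] ADFOWY: children ADOY:{A}, FW:{A,C} ∩→ {A}; cost 0
[col 6] AD: children A:{T}, D:{G} ∪→ {G,T}; cost 1
[col 6] OY: children O:{C}, Y:{C} ∩→ {C}; cost 0
[col 6] ADOY: children AD:{G,T}, OY:{C} ∪→ {C,G,T}; cost 1
[col 6] FW: children F:{A}, W:{T} ∪→ {A,T}; cost 1
[col 6] ADFOWY: children ADOY:{C,G,T}, FW:{A,T} ∩→ {T}; cost 0
per-site changes: [2, 3, 4, 3, 2, 3, 3]; total = 20

C,G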